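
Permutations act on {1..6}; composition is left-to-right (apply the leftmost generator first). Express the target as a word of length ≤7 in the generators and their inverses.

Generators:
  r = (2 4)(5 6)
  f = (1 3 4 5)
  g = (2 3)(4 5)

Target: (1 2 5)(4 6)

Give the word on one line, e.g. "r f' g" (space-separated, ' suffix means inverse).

  after f: (1 3 4 5)
  after r': (1 3 2 4 6 5)
  after g': (1 2 5)(4 6)
  after g': (1 3 2 4 6 5)
  after g': (1 2 5)(4 6)

f r' g' g' g'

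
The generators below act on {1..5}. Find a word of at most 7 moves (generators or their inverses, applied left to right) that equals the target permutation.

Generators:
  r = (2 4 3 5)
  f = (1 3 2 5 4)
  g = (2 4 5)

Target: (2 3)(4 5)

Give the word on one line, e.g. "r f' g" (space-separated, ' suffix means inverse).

f' f' g' f g

  after f': (1 4 5 2 3)
  after f': (1 5 3 4 2)
  after g': (1 4 5 3 2)
  after f: (2 3 5)
  after g: (2 3)(4 5)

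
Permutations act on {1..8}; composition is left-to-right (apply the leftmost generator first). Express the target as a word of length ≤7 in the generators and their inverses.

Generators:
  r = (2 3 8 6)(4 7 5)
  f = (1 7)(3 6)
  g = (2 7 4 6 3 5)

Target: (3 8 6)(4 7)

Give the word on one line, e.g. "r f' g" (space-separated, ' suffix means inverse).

  after g': (2 5 3 6 4 7)
  after r': (2 7 6 5)(3 8)
  after g': (3 8 6)(4 7)
  after f': (1 7 4)(3 8)
  after f': (3 8 6)(4 7)

g' r' g' f' f'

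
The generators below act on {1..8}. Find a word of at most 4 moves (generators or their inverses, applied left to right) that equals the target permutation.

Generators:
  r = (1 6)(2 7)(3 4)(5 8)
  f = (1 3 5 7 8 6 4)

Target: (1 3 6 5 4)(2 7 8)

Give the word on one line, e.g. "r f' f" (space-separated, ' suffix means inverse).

f' r'

  after f': (1 4 6 8 7 5 3)
  after r': (1 3 6 5 4)(2 7 8)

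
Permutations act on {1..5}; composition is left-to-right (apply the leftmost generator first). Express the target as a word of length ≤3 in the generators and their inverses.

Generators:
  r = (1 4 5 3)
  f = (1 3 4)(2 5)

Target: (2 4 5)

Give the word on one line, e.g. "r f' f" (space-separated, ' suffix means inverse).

f' r'

  after f': (1 4 3)(2 5)
  after r': (2 4 5)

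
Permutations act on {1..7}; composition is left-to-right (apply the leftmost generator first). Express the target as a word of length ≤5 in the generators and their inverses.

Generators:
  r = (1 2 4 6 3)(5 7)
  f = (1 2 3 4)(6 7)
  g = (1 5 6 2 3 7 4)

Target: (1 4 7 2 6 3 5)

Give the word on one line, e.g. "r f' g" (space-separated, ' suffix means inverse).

f' g' g' f

  after f': (1 4 3 2)(6 7)
  after g': (1 7 5)(2 4)(3 6)
  after g': (1 3 5 4 6 2 7)
  after f: (1 4 7 2 6 3 5)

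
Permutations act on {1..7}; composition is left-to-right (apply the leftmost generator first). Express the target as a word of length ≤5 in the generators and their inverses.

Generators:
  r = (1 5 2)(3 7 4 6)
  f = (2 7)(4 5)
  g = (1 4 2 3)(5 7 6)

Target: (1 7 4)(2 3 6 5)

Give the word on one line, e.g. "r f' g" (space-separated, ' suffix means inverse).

f' r' f'

  after f': (2 7)(4 5)
  after r': (1 2 3 6 4)(5 7)
  after f': (1 7 4)(2 3 6 5)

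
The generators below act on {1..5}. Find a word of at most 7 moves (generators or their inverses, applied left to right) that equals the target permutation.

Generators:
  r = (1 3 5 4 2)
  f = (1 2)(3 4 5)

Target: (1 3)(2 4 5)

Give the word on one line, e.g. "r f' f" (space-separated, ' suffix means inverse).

f r f r' f'

  after f: (1 2)(3 4 5)
  after r: (2 3)
  after f: (1 2 4 5 3)
  after r': (1 4 3 2 5)
  after f': (1 3)(2 4 5)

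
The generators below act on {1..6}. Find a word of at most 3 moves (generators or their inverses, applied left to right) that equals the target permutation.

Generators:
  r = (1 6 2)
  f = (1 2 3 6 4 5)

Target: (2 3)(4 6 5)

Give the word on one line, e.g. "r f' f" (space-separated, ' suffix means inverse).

r' f'

  after r': (1 2 6)
  after f': (2 3)(4 6 5)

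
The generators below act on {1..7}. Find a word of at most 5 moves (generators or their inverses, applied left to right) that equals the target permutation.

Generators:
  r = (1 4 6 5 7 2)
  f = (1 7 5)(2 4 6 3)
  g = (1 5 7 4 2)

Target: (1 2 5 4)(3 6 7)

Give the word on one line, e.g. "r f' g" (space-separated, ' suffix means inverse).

g g f' g'

  after g: (1 5 7 4 2)
  after g: (1 7 2 5 4)
  after f': (2 7 3 6 4 5)
  after g': (1 2 5 4)(3 6 7)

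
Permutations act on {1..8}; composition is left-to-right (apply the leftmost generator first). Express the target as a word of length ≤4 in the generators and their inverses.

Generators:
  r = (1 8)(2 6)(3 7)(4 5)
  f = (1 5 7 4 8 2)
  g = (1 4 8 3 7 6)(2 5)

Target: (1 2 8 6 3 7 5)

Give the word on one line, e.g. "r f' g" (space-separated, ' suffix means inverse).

  after g: (1 4 8 3 7 6)(2 5)
  after r: (1 5 6 8 7 2 4)
  after g: (1 2 8 6 3 7 5)

g r g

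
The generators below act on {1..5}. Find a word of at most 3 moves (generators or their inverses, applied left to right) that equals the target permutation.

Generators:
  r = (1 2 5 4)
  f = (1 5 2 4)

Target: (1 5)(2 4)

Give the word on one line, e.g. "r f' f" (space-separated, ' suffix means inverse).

  after r: (1 2 5 4)
  after r: (1 5)(2 4)

r r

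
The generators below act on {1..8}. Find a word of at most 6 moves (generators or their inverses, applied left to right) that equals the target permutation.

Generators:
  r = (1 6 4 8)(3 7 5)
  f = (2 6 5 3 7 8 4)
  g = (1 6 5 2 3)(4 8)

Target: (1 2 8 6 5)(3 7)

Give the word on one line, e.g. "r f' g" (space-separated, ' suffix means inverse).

  after f: (2 6 5 3 7 8 4)
  after r': (1 8 6 7 4 2)
  after r': (1 4 2 8)(3 5 7 6)
  after f: (1 2 4 6 7 5 8)
  after r: (1 2 8 6 5)(3 7)

f r' r' f r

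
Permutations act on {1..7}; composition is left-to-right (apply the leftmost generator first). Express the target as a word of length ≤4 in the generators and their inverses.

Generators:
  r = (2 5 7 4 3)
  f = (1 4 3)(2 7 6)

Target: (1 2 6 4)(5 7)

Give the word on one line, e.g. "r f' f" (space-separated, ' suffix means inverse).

f' r

  after f': (1 3 4)(2 6 7)
  after r: (1 2 6 4)(5 7)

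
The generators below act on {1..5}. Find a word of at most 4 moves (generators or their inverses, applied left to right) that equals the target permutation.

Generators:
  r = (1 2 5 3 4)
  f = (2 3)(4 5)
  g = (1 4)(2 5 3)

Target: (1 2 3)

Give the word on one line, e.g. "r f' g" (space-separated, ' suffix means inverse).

r' f' r f

  after r': (1 4 3 5 2)
  after f': (1 5 3 4 2)
  after r: (1 3)(4 5)
  after f: (1 2 3)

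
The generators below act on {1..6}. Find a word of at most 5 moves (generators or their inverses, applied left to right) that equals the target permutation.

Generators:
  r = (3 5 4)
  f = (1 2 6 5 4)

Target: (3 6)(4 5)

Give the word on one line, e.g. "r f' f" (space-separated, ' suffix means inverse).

f r f' r'

  after f: (1 2 6 5 4)
  after r: (1 2 6 4)(3 5)
  after f': (3 6 5)
  after r': (3 6)(4 5)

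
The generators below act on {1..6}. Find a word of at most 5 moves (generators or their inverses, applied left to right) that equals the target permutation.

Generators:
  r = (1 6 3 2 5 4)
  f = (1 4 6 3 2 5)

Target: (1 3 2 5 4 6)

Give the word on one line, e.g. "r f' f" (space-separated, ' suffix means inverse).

  after r': (1 4 5 2 3 6)
  after f: (1 6 4)
  after r: (1 3 2 5 4 6)

r' f r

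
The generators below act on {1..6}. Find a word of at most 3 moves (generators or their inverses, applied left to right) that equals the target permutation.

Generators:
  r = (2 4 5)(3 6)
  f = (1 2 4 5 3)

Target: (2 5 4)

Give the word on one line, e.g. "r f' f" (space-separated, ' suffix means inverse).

r r

  after r: (2 4 5)(3 6)
  after r: (2 5 4)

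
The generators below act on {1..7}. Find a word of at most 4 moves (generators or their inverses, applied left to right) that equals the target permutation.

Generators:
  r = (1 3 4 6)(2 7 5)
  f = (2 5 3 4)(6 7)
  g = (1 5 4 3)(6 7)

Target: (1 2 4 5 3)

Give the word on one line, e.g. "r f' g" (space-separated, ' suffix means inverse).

  after g': (1 3 4 5)(6 7)
  after f: (1 4 3 2 5)
  after f: (1 2 3 5)(6 7)
  after g': (1 2 4 5 3)

g' f f g'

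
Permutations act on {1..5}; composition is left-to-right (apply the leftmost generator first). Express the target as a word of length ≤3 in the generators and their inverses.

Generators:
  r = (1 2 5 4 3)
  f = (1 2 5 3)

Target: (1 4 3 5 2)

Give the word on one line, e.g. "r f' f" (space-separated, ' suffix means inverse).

  after f: (1 2 5 3)
  after f: (1 5)(2 3)
  after r: (1 4 3 5 2)

f f r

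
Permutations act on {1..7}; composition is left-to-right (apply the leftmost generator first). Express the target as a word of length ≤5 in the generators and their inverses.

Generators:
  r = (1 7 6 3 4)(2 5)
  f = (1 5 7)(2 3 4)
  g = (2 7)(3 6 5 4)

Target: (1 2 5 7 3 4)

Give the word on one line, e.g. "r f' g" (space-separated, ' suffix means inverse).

r' g f g f'

  after r': (1 4 3 6 7)(2 5)
  after g: (1 3 5 7)(2 4 6)
  after f: (1 4 6 3 7 5)
  after g: (1 3 2 7 4 5)
  after f': (1 2 5 7 3 4)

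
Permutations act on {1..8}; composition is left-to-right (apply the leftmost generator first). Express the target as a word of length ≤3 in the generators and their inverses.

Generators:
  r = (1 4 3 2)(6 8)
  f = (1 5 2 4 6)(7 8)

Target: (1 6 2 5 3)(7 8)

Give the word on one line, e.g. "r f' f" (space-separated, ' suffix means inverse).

f' r r

  after f': (1 6 4 2 5)(7 8)
  after r: (1 8 7 6 3 2 5 4)
  after r: (1 6 2 5 3)(7 8)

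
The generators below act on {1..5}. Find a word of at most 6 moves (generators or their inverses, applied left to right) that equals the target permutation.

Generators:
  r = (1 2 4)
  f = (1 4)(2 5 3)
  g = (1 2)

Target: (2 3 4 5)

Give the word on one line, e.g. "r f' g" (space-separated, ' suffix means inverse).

  after f: (1 4)(2 5 3)
  after g': (1 4 2 5 3)
  after g': (1 4)(2 5 3)
  after g': (1 4 2 5 3)
  after f: (2 3 4 5)

f g' g' g' f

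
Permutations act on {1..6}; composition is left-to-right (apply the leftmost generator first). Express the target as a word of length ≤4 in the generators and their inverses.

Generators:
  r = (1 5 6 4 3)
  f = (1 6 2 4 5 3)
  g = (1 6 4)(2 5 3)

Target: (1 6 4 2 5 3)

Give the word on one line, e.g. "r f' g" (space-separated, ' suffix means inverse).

  after g: (1 6 4)(2 5 3)
  after g: (1 4 6)(2 3 5)
  after f: (1 5 4 2)
  after r: (1 6 4 2 5 3)

g g f r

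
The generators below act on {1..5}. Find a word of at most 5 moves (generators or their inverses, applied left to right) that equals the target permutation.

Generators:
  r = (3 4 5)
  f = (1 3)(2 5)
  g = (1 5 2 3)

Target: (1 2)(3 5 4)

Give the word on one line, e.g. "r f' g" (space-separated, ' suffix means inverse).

  after r: (3 4 5)
  after r: (3 5 4)
  after f: (1 3 2 5 4)
  after g': (1 2)(3 5 4)

r r f g'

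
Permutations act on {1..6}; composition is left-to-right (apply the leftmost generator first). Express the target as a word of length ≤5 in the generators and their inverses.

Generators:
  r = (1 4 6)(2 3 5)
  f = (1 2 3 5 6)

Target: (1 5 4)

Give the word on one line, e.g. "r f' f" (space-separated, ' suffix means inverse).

f r r

  after f: (1 2 3 5 6)
  after r: (1 3 2 5)(4 6)
  after r: (1 5 4)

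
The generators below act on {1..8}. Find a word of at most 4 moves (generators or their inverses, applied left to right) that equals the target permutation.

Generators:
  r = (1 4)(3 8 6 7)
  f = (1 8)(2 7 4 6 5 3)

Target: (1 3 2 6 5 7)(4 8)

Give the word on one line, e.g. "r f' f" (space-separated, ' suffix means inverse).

f r'

  after f: (1 8)(2 7 4 6 5 3)
  after r': (1 3 2 6 5 7)(4 8)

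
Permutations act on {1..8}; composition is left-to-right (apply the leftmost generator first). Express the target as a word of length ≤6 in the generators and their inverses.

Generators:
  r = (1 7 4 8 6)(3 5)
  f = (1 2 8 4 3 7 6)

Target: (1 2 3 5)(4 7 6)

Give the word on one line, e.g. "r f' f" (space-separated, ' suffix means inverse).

r f f f

  after r: (1 7 4 8 6)(3 5)
  after f: (1 6 2 8)(3 5 7)
  after f: (2 4 3 5 6 8)
  after f: (1 2 3 5)(4 7 6)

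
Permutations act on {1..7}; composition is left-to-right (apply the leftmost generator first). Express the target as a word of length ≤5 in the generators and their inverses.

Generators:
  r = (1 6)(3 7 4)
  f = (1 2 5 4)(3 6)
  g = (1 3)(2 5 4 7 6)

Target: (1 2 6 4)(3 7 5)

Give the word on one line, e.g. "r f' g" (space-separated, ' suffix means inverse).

f' g' f'

  after f': (1 4 5 2)(3 6)
  after g': (1 5 6)(2 3 7 4)
  after f': (1 2 6 4)(3 7 5)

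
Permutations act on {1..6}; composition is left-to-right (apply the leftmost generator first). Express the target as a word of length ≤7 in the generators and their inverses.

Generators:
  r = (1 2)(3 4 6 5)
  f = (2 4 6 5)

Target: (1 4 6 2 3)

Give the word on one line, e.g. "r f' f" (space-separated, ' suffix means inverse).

r f r' f' r

  after r: (1 2)(3 4 6 5)
  after f: (1 4 5 3 6 2)
  after r': (1 3 4 6)
  after f': (1 3 2 5 6)
  after r: (1 4 6 2 3)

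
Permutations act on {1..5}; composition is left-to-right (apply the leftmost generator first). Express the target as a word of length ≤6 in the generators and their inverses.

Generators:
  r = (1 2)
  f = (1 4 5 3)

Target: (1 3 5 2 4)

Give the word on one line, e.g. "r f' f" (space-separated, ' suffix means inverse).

f f r' f

  after f: (1 4 5 3)
  after f: (1 5)(3 4)
  after r': (1 5 2)(3 4)
  after f: (1 3 5 2 4)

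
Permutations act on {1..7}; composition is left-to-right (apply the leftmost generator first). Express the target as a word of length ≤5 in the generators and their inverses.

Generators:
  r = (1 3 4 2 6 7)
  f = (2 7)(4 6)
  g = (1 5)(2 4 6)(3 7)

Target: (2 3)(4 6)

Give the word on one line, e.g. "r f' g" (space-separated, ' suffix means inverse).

r' f r' r' r'

  after r': (1 7 6 2 4 3)
  after f: (1 2 6 7 4 3)
  after r': (1 4)(3 7)
  after r': (1 3 6 2 4 7)
  after r': (2 3)(4 6)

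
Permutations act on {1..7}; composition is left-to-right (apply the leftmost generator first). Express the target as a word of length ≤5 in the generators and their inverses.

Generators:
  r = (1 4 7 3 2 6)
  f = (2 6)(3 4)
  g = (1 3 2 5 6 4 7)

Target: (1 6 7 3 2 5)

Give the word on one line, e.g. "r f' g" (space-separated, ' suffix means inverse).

  after g: (1 3 2 5 6 4 7)
  after r: (1 2 5)(3 6 7 4)
  after f: (1 6 7 3 2 5)

g r f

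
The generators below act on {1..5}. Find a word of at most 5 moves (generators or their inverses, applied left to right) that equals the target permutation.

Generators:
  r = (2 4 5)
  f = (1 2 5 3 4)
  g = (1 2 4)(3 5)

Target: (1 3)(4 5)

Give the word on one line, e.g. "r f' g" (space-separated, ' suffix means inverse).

  after r: (2 4 5)
  after g': (1 4 3 5)
  after r: (1 5)(2 4 3)
  after g': (1 3)(4 5)

r g' r g'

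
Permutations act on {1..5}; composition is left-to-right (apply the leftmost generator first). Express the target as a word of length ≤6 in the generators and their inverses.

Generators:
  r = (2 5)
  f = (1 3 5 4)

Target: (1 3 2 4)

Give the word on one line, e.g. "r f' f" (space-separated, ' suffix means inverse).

r' f' f' f' r

  after r': (2 5)
  after f': (1 4 5 2 3)
  after f': (1 5 2)(3 4)
  after f': (1 3 5 2 4)
  after r: (1 3 2 4)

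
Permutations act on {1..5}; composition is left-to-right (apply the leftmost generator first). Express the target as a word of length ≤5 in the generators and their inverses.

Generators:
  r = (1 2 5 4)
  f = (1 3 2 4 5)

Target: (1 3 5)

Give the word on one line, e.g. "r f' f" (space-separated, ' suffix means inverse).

  after f: (1 3 2 4 5)
  after r: (1 3 5 2)
  after f': (2 5 3 4)
  after r: (1 2 4 5 3)
  after f': (1 3 5)

f r f' r f'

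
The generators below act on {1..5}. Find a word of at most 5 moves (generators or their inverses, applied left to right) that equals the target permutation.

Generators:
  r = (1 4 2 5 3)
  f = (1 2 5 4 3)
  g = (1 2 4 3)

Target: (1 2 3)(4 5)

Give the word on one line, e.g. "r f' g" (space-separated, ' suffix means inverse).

r' f g' r' r'

  after r': (1 3 5 2 4)
  after f: (2 3 4)
  after g': (1 3 2 4)
  after r': (1 5 2)(3 4)
  after r': (1 2 3)(4 5)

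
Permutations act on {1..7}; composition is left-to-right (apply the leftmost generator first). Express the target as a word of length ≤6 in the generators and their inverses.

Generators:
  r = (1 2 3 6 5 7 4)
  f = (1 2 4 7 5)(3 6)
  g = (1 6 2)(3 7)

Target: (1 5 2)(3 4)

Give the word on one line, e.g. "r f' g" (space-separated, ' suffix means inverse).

f r' g r g'

  after f: (1 2 4 7 5)(3 6)
  after r': (2 7 6)(4 5)
  after g: (1 6)(2 3 7)(4 5)
  after r: (1 5)(2 6)(3 4 7)
  after g': (1 5 2)(3 4)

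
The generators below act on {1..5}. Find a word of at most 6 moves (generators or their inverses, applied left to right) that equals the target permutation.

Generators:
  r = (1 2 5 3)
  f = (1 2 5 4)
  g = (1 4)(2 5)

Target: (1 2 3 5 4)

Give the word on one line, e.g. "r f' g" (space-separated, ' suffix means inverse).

  after g: (1 4)(2 5)
  after r': (1 4 3 5)
  after g: (2 5 4 3)
  after r: (1 2 3 5 4)

g r' g r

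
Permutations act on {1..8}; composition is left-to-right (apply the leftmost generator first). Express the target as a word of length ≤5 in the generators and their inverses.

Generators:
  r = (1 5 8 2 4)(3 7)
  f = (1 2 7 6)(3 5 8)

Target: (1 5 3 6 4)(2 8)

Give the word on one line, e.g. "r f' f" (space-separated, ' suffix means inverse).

f r' f'

  after f: (1 2 7 6)(3 5 8)
  after r': (1 8 7 6 4 2 3)
  after f': (1 5 3 6 4)(2 8)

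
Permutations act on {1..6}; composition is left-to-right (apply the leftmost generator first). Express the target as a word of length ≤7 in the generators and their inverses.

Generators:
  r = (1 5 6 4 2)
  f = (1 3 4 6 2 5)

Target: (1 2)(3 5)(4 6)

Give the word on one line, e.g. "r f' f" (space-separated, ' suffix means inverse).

  after f': (1 5 2 6 4 3)
  after r: (1 6 2 4 3 5)
  after r: (1 4 3 6)
  after f: (1 6 3 2 5)
  after f: (1 2)(3 5)(4 6)

f' r r f f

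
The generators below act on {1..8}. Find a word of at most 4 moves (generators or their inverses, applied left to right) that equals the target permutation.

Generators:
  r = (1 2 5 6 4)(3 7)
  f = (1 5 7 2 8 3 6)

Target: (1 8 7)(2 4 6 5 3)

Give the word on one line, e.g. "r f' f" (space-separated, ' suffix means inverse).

r' r' f' f'

  after r': (1 4 6 5 2)(3 7)
  after r': (1 6 2 4 5)
  after f': (1 3 8 2 4)(5 6 7)
  after f': (1 8 7)(2 4 6 5 3)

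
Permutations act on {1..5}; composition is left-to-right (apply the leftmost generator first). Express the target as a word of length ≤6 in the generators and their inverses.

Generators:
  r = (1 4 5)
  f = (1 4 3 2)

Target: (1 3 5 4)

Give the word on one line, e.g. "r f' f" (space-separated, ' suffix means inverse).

f r f r' f

  after f: (1 4 3 2)
  after r: (1 5)(2 4 3)
  after f: (1 5 4 2 3)
  after r': (1 4 2 3 5)
  after f: (1 3 5 4)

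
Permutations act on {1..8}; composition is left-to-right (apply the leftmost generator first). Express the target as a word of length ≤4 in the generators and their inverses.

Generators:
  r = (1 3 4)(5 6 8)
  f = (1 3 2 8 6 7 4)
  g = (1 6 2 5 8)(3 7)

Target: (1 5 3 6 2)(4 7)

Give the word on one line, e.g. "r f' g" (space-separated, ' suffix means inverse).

  after r: (1 3 4)(5 6 8)
  after f: (1 2 8 5 7 4 3)
  after g: (1 5 3 6 2)(4 7)

r f g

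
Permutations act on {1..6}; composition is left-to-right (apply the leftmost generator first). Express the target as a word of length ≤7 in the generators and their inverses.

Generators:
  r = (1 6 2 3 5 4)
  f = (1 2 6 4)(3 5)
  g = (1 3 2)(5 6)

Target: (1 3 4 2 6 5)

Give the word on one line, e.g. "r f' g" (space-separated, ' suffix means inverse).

  after g': (1 2 3)(5 6)
  after f: (1 6 3 2 5 4)
  after r': (2 3 6)
  after f: (1 2 5 3 4)
  after g': (1 3 4 2 6 5)

g' f r' f g'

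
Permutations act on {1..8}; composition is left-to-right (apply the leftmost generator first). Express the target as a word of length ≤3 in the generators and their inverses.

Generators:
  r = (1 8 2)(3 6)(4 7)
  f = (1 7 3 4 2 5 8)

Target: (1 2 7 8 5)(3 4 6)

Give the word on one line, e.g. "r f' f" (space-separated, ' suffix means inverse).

f' r

  after f': (1 8 5 2 4 3 7)
  after r: (1 2 7 8 5)(3 4 6)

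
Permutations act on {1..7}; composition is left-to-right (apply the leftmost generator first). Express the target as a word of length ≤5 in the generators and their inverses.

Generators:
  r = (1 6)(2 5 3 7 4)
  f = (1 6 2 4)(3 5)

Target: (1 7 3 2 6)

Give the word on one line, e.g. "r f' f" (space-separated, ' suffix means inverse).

  after f': (1 4 2 6)(3 5)
  after r: (1 2)(4 5 7)
  after r: (1 5 4 3 7 2 6)
  after r: (1 3 4 7 5 2)
  after r: (1 7 3 2 6)

f' r r r r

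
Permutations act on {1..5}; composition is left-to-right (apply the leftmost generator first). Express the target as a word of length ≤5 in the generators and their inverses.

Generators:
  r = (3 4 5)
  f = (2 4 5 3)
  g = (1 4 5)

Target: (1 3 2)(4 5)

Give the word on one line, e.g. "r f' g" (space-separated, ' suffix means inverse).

g' f g'

  after g': (1 5 4)
  after f: (1 3 2 4)
  after g': (1 3 2)(4 5)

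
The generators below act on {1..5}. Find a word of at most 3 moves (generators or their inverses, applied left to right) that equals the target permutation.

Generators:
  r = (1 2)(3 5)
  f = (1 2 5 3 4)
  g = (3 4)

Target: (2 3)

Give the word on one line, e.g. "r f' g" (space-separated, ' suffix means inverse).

g' f r

  after g': (3 4)
  after f: (1 2 5 3)
  after r: (2 3)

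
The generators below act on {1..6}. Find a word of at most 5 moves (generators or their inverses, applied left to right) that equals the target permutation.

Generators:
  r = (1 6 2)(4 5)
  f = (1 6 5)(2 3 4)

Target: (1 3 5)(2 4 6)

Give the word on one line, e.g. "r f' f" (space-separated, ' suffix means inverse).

r' f r

  after r': (1 2 6)(4 5)
  after f: (1 3 4)(2 5)
  after r: (1 3 5)(2 4 6)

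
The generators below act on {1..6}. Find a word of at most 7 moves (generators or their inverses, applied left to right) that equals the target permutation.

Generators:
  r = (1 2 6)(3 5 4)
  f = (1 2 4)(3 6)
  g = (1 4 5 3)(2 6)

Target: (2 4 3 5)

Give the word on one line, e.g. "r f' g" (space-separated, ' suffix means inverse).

  after r': (1 6 2)(3 4 5)
  after f: (1 3)(4 5 6)
  after f: (1 6)(2 4 5 3)
  after f: (1 3 4 5 6 2)
  after g: (2 4 3 5)

r' f f f g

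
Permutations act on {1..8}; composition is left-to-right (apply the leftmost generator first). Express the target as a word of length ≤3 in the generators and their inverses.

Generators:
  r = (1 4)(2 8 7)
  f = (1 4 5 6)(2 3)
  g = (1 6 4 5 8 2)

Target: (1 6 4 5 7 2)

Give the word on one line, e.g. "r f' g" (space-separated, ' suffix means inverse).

g r' r'

  after g: (1 6 4 5 8 2)
  after r': (1 6)(2 4 5)(7 8)
  after r': (1 6 4 5 7 2)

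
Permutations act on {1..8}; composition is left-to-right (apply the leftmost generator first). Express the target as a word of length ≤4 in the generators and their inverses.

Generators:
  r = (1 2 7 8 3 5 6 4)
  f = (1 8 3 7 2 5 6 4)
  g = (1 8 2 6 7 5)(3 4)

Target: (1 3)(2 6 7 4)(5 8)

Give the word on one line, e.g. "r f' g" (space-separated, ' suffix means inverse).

f' g'

  after f': (1 4 6 5 2 7 3 8)
  after g': (1 3)(2 6 7 4)(5 8)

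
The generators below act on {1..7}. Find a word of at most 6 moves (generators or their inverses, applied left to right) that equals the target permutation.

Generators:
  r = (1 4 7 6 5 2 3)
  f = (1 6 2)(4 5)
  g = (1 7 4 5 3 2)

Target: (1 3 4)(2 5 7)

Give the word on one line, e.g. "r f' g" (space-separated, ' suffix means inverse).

  after r': (1 3 2 5 6 7 4)
  after g: (1 2 3)(4 7 5 6)
  after g: (3 7)(5 6)
  after r': (1 3 4)(2 5 7)

r' g g r'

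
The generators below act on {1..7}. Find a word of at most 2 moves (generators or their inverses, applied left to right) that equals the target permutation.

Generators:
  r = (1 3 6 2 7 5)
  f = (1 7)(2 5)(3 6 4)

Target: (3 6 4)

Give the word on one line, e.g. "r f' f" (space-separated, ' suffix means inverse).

f' f'

  after f': (1 7)(2 5)(3 4 6)
  after f': (3 6 4)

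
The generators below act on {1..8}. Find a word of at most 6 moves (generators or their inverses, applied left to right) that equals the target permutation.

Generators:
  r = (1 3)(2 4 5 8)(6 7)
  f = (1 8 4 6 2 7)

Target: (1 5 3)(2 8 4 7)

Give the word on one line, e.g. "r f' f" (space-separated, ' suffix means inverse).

r r f f r

  after r: (1 3)(2 4 5 8)(6 7)
  after r: (2 5)(4 8)
  after f: (1 8 6 2 5 7)
  after f: (1 4 6 7 8 2 5)
  after r: (1 5 3)(2 8 4 7)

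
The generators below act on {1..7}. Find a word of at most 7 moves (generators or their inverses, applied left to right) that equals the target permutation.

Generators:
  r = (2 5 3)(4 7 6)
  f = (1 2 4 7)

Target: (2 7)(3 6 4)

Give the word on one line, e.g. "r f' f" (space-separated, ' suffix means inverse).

f' f' r f r'

  after f': (1 7 4 2)
  after f': (1 4)(2 7)
  after r: (1 7 5 3 2 6 4)
  after f: (2 6 7 5 3 4)
  after r': (2 7)(3 6 4)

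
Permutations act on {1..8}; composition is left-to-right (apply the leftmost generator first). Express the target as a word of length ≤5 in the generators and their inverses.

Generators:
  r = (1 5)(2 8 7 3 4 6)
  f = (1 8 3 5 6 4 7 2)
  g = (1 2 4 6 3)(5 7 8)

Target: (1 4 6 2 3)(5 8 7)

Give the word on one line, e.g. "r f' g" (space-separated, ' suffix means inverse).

  after f: (1 8 3 5 6 4 7 2)
  after g: (1 5 3 7 4 8)
  after f: (1 6 4 3 2)
  after g': (1 4 6 2 3)(5 8 7)

f g f g'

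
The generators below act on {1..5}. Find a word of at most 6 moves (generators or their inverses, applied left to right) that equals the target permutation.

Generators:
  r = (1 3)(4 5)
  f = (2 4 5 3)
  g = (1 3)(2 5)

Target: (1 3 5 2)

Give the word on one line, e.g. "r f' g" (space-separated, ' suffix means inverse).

f' g' r' g'

  after f': (2 3 5 4)
  after g': (1 3 2)(4 5)
  after r': (2 3)
  after g': (1 3 5 2)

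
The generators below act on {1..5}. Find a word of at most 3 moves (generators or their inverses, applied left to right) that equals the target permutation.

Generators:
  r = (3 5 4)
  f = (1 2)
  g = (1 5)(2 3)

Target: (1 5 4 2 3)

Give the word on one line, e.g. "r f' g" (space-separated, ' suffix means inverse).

  after r: (3 5 4)
  after g: (1 5 4 2 3)

r g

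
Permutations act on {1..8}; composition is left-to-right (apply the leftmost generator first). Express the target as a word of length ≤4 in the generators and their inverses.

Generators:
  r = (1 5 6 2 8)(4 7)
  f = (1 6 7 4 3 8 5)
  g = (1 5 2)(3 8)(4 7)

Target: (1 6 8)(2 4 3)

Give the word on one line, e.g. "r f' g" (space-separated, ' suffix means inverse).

g' r f r

  after g': (1 2 5)(3 8)(4 7)
  after r: (1 8 3)(2 6)
  after f: (1 5)(2 7 4 3 6)
  after r: (1 6 8)(2 4 3)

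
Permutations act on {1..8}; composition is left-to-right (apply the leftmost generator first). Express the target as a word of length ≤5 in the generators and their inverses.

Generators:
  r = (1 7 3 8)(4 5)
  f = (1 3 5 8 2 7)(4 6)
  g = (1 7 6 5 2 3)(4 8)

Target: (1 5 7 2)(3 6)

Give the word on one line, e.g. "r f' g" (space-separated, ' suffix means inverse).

  after f: (1 3 5 8 2 7)(4 6)
  after r: (1 8 2 3 4 6 5)
  after f': (1 5 7 2)(3 6)

f r f'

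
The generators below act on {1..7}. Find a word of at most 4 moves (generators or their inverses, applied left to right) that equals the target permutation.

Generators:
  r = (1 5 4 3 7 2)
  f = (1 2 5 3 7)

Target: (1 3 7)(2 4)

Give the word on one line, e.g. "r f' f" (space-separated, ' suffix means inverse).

  after r': (1 2 7 3 4 5)
  after f: (1 5 2)(3 4)
  after r: (1 4 7 2 5)
  after r: (1 3 7)(2 4)

r' f r r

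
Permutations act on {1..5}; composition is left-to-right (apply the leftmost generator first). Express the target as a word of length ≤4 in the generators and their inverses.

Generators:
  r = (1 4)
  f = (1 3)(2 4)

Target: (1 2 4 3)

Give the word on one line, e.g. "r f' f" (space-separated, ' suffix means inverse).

r' f

  after r': (1 4)
  after f: (1 2 4 3)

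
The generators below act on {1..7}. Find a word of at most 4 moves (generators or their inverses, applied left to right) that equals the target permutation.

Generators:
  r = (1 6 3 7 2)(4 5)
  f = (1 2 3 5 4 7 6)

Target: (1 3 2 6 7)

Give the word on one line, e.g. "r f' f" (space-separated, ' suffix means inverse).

  after f: (1 2 3 5 4 7 6)
  after r': (1 7)(2 6)(3 4)
  after f: (1 6 3 7 2)(4 5)
  after r: (1 3 2 6 7)

f r' f r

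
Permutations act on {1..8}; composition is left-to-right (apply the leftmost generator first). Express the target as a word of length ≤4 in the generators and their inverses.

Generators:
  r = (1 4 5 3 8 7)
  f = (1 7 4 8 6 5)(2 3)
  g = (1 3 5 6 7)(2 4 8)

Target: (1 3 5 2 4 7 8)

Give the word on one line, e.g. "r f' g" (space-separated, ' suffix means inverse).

  after r': (1 7 8 3 5 4)
  after f: (1 4 7 6 5 8 2 3)
  after g: (1 8 4)(2 5)
  after r': (1 3 5 2 4 7 8)

r' f g r'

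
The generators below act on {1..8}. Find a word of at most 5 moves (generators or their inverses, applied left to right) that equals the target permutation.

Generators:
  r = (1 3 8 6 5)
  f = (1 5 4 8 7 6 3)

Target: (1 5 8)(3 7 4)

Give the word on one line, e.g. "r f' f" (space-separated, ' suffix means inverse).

  after f': (1 3 6 7 8 4 5)
  after f': (1 6 8 5 3 7 4)
  after r: (1 5 8)(3 7 4)

f' f' r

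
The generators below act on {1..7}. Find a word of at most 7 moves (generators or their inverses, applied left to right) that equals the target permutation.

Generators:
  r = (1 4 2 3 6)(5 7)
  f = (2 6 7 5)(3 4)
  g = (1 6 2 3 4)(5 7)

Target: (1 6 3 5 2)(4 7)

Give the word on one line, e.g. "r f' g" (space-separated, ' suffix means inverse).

  after r: (1 4 2 3 6)(5 7)
  after f: (1 3 7 2 4 6)
  after f: (1 4 7 6)(2 3 5)
  after g: (2 4 5 3 7)
  after r': (1 6 3 5 2)(4 7)

r f f g r'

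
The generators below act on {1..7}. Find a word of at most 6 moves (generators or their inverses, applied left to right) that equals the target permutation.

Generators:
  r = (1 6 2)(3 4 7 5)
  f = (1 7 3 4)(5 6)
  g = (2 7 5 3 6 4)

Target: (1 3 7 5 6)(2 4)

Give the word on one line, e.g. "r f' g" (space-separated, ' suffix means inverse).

  after g: (2 7 5 3 6 4)
  after r: (1 6 7 3 2 5 4)
  after f': (1 5 3 2 6)
  after g: (1 3 7 5 6)(2 4)

g r f' g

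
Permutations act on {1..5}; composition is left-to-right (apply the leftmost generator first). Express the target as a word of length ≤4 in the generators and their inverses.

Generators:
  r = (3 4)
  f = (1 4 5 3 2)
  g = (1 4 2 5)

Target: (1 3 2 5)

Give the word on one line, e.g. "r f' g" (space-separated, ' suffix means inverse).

r' f' f'

  after r': (3 4)
  after f': (1 2 3)(4 5)
  after f': (1 3 2 5)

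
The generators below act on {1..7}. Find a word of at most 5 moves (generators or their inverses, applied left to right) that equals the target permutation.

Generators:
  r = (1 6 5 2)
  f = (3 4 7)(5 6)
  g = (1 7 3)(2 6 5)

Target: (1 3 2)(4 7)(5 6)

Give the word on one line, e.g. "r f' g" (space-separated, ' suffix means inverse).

  after g: (1 7 3)(2 6 5)
  after f': (1 4 3)(2 5)
  after r: (1 4 3 6 5)
  after f': (1 3 5)(4 7)
  after r: (1 3 2)(4 7)(5 6)

g f' r f' r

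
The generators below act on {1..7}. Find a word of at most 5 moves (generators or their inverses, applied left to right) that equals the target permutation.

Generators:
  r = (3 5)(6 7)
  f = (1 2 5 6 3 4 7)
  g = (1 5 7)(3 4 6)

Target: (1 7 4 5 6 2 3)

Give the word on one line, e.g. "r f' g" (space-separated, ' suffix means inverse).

  after r': (3 5)(6 7)
  after g: (1 5 4 6)(3 7)
  after f: (1 6 2 5 7 4 3)
  after r': (1 7 4 5 6 2 3)

r' g f r'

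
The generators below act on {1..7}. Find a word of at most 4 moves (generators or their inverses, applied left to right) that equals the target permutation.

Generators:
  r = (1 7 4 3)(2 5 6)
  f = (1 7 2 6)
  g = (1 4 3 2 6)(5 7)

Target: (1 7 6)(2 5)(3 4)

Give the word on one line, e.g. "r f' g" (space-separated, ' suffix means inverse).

g' r r g

  after g': (1 6 2 3 4)(5 7)
  after r: (1 2)(4 7 6 5)
  after r: (1 5 3)(2 7)
  after g: (1 7 6)(2 5)(3 4)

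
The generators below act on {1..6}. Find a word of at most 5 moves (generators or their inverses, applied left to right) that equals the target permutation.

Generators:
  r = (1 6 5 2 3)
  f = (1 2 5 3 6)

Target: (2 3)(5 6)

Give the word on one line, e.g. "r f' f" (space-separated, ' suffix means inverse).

r' f r f r

  after r': (1 3 2 5 6)
  after f: (1 6 2 3 5)
  after r: (1 5 6 3 2)
  after f: (1 3 5)
  after r: (2 3)(5 6)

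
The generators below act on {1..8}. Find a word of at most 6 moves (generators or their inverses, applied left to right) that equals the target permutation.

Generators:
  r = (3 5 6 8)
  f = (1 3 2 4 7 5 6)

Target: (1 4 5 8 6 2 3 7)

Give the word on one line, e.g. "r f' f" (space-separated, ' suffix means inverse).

f' f' f' f' r'

  after f': (1 6 5 7 4 2 3)
  after f': (1 5 4 3 6 7 2)
  after f': (1 7 3 5 2 6 4)
  after f': (1 4 6 2 5 3 7)
  after r': (1 4 5 8 6 2 3 7)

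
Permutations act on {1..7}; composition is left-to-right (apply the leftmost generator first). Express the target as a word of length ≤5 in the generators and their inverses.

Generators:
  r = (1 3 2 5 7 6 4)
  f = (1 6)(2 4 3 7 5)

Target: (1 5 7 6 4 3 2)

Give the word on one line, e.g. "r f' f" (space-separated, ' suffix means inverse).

  after f: (1 6)(2 4 3 7 5)
  after r': (1 7 2 6 4)(3 5)
  after r': (1 5)(2 7 3)
  after f': (1 7 4 2 3 5 6)
  after r': (1 5 7 6 4 3 2)

f r' r' f' r'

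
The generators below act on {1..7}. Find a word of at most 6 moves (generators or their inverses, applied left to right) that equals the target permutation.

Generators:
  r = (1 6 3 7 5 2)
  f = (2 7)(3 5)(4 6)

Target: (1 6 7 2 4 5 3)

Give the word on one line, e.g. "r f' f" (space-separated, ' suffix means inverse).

  after r: (1 6 3 7 5 2)
  after f: (1 4 6 5 7 3 2)
  after r: (1 4 3)(2 6)
  after f: (1 6 7 2 4 5 3)

r f r f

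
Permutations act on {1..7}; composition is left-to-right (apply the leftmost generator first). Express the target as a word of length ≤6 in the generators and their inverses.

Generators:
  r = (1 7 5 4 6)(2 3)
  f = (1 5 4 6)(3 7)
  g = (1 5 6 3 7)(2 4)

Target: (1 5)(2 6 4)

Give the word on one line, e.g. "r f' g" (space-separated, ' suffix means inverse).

g' r r f'

  after g': (1 7 3 6 5)(2 4)
  after r: (1 5 7 2 6 4 3)
  after r: (1 4 2)(3 7)
  after f': (1 5)(2 6 4)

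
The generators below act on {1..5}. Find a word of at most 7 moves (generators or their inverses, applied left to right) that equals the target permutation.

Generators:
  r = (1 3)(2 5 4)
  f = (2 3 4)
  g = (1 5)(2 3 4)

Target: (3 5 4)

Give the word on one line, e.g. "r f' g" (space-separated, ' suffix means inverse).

  after f: (2 3 4)
  after r: (1 3 2)(4 5)
  after r: (2 3 5)
  after f: (2 4)(3 5)
  after f: (3 5 4)

f r r f f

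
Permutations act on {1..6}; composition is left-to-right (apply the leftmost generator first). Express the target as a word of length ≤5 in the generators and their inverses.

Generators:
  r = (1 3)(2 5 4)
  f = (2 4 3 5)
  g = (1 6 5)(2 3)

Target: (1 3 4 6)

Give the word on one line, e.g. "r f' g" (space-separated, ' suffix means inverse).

f' r' f' f' g'

  after f': (2 5 3 4)
  after r': (1 3 5)
  after f': (1 4 2 5)
  after f': (1 2 3 4 5)
  after g': (1 3 4 6)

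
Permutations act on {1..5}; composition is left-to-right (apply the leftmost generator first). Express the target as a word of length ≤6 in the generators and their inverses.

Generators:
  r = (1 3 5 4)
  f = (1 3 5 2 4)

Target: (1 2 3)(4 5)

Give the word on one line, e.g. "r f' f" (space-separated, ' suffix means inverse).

r f' r' f' r

  after r: (1 3 5 4)
  after f': (2 5)
  after r': (1 4 5 2 3)
  after f': (1 2)(3 4)
  after r: (1 2 3)(4 5)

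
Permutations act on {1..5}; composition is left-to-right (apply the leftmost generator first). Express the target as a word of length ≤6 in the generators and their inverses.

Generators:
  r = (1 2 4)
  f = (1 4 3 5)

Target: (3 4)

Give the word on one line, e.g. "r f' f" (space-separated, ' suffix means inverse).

  after r': (1 4 2)
  after f: (1 3 5)(2 4)
  after r': (1 3 5 4)
  after f': (1 4 5)
  after f': (3 4)

r' f r' f' f'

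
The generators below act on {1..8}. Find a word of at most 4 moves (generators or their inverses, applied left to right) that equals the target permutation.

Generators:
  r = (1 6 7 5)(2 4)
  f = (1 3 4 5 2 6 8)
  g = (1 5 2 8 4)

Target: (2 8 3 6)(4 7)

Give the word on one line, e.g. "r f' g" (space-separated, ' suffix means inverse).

  after r': (1 5 7 6)(2 4)
  after g: (1 2)(4 8)(5 7 6)
  after f': (1 5 7 2 8 3)(4 6)
  after r: (2 8 3 6)(4 7)

r' g f' r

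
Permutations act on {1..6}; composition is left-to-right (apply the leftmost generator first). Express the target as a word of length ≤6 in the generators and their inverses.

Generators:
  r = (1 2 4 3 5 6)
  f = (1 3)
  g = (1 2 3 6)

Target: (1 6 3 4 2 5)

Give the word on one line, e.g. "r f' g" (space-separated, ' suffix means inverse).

g' g' r f r

  after g': (1 6 3 2)
  after g': (1 3)(2 6)
  after r: (1 5 6 4 3 2)
  after f: (1 5 6 4)(2 3)
  after r: (1 6 3 4 2 5)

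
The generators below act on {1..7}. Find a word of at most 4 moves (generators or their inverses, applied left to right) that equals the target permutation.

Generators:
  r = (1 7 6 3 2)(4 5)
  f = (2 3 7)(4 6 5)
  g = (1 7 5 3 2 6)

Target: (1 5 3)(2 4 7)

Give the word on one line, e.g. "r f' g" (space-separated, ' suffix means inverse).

  after g: (1 7 5 3 2 6)
  after f': (1 3 7 6)(2 4 5)
  after g': (1 5 3)(2 4 7)

g f' g'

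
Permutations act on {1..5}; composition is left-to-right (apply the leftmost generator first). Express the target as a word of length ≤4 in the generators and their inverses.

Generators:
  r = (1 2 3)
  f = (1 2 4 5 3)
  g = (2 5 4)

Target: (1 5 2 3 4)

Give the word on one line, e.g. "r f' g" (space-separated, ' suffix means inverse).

r' g f'

  after r': (1 3 2)
  after g: (1 3 5 4 2)
  after f': (1 5 2 3 4)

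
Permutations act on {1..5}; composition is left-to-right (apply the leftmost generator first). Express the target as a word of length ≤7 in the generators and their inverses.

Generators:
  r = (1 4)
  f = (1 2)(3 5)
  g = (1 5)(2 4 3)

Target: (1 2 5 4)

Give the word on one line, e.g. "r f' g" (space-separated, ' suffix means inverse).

  after g': (1 5)(2 3 4)
  after g': (2 4 3)
  after r': (1 4 3 2)
  after g': (1 2 5)
  after r': (1 2 5 4)

g' g' r' g' r'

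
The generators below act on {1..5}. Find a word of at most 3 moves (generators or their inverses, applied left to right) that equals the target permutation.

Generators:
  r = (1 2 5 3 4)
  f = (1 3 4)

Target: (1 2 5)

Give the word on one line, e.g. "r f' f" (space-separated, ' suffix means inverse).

  after r: (1 2 5 3 4)
  after f: (1 2 5 4 3)
  after f: (1 2 5)

r f f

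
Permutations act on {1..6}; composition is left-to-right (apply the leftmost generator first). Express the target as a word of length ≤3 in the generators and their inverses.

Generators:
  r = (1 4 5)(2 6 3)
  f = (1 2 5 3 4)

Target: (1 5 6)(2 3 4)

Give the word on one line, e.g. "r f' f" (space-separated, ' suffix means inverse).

f r' f'

  after f: (1 2 5 3 4)
  after r': (1 3)(2 4 5 6)
  after f': (1 5 6)(2 3 4)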